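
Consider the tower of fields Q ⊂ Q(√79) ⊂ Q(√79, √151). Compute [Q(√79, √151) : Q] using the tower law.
[Q(√79, √151) : Q] = 4

[Q(√79):Q] = 2 (min poly x^2 - 79, irreducible since 79 is squarefree > 1). For the top step, suppose √151 ∈ Q(√79), say √151 = c + d√79 with c, d ∈ Q. Squaring: 151 = c^2 + 79d^2 + 2cd√79. Since √79 ∉ Q this forces 2cd = 0. If d = 0 then √151 = c ∈ Q, contradicting 151 squarefree > 1. If c = 0 then 151 = 79d^2, so 79·151 = (79d)^2 is a perfect square in Q — but 79·151 = 11929 is not a perfect square (since 79 and 151 are distinct squarefree integers). Contradiction. Hence √151 ∉ Q(√79), so x^2 - 151 stays irreducible over Q(√79) and [Q(√79, √151) : Q(√79)] = 2. By the tower law, [Q(√79, √151) : Q] = 2 · 2 = 4.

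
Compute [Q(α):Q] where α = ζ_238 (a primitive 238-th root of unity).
[Q(α):Q] = 96

The minimal polynomial of ζ_238 over Q is the 238-th cyclotomic polynomial Φ_238(x), which is irreducible over Q and has degree φ(238) = 96. Hence [Q(α):Q] = φ(238) = 96.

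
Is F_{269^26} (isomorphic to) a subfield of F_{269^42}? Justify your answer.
No: F_{269^26} is not a subfield of F_{269^42}

F_{p^m} embeds in F_{p^n} iff m | n. Here 26 ∤ 42 (since 42 = 1·26 + 16 with remainder 16 ≠ 0), so F_{269^26} is not a subfield of F_{269^42}. Equivalently: if it were, the tower law would give 26 = [F_{269^26}:F_269] dividing [F_{269^42}:F_269] = 42, contradiction.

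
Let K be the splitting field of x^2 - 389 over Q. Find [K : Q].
[K : Q] = 2

f(x) = x^2 - 389 factors as (x - √389)(x + √389). The splitting field is K = Q(√389). Since 389 is squarefree and > 1, it is not a perfect square, so x^2 - 389 is irreducible over Q and [Q(√389) : Q] = 2. Hence [K : Q] = 2.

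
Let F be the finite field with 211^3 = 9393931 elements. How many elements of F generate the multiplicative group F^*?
There are φ(9393930) = 1866240 primitive elements

F_q^* is cyclic of order q - 1 = 9393930. A cyclic group of order m has exactly φ(m) generators. Here m = 9393930 = 2 · 3^2 · 5 · 7 · 13 · 31 · 37, so the number of primitive elements is φ(9393930) = 1866240.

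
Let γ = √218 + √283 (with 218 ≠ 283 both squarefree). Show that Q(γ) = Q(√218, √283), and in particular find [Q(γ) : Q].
[Q(γ) : Q] = 4 (equivalently, Q(γ) = Q(√218, √283))

Obviously Q(γ) ⊆ Q(√218, √283), and [Q(√218, √283):Q] = 4 (since 218, 283 are distinct squarefree integers > 1 with 61694 not a perfect square). To show equality we compute the minimal polynomial of γ. From γ = √218 + √283: γ^2 = 218 + 2√(61694) + 283 = 501 + 2√(61694), so γ^2 - 501 = 2√(61694); squaring, (γ^2 - 501)^2 = 4·61694, i.e. γ^4 - 1002γ^2 + 251001 - 246776 = 0, i.e. γ^4 - 1002γ^2 + 4225 = 0. So γ is a root of x^4 - 1002x^2 + 4225. This polynomial is irreducible over Q: it has no rational root (each ±√218 ± √283 is irrational), and any factorization into two quadratics over Q would force √(61694) ∈ Q (pairing opposite roots) or √218, √283 ∈ Q (other pairings), all impossible. Hence [Q(γ):Q] = 4 = [Q(√218, √283):Q], so Q(γ) = Q(√218, √283).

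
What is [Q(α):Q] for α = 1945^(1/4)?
[Q(α):Q] = 4

α is a root of x^4 - 1945. By Eisenstein's criterion at the prime p = 5 (which divides the constant term 1945 but p^2 = 25 does not, since 1945 is squarefree), x^4 - 1945 is irreducible over Q. Hence [Q(α):Q] = 4.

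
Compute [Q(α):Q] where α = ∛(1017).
[Q(α):Q] = 3

The minimal polynomial of α is x^3 - 1017, irreducible over Q since 1017 is not a perfect cube (so x^3 - 1017 has no rational root). Hence [Q(α):Q] = deg(m_α) = 3.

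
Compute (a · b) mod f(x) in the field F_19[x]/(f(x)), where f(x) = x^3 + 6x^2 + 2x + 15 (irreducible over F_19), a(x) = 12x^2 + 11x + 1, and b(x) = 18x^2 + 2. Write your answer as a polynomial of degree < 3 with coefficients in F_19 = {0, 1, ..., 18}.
a · b ≡ 4x^2 + 4x + 18 (mod f(x))

Multiply in F_19[x]: a(x)·b(x) = (12x^2 + 11x + 1)·(18x^2 + 2) = 7x^4 + 8x^3 + 4x^2 + 3x + 2. This has degree ≥ 3, so divide by f(x) over F_19: 7x^4 + 8x^3 + 4x^2 + 3x + 2 = (7x + 4)·(x^3 + 6x^2 + 2x + 15) + (4x^2 + 4x + 18). Hence a·b ≡ 4x^2 + 4x + 18 (mod f). (F_19[x]/(f) is a field with 19^3 = 6859 elements since f is irreducible of degree 3.)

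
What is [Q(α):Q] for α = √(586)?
[Q(α):Q] = 2

[Q(α):Q] equals the degree of the minimal polynomial of α. Here α^2 = 586 and x^2 - 586 is irreducible (d = 586 is squarefree, ≠ 1, hence not a square), so deg(m_α) = 2. Thus [Q(α):Q] = 2.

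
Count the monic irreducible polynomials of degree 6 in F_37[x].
There are 427612404 monic irreducible polynomials of degree 6 over F_37

Each element of F_{37^6} that lies in no proper subfield is a root of exactly one monic irreducible of degree 6 over F_37, and each such polynomial has 6 distinct roots in F_{37^6}. By Möbius inversion the count is N_37(6) = (1/6) Σ_{d|6} μ(6/d) · 37^d = (1/6)(μ(6)·37^1 + μ(3)·37^2 + μ(2)·37^3 + μ(1)·37^6) = 2565674424/6 = 427612404.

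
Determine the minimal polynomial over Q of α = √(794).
m_α(x) = x^2 - 794

α satisfies α^2 - 794 = 0, so x^2 - 794 annihilates α. Since d = 794 is squarefree and ≠ 1, it is not a perfect square in Q, so x^2 - 794 has no rational root and is therefore irreducible over Q (a degree-2 polynomial over a field is irreducible iff it has no root). Hence m_α(x) = x^2 - 794.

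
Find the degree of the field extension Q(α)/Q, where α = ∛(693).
[Q(α):Q] = 3

The minimal polynomial of α is x^3 - 693, irreducible over Q since 693 is not a perfect cube (so x^3 - 693 has no rational root). Hence [Q(α):Q] = deg(m_α) = 3.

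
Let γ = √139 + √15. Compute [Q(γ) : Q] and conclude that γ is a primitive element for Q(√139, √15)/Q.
[Q(γ) : Q] = 4 (equivalently, Q(γ) = Q(√139, √15))

Obviously Q(γ) ⊆ Q(√139, √15), and [Q(√139, √15):Q] = 4 (since 139, 15 are distinct squarefree integers > 1 with 2085 not a perfect square). To show equality we compute the minimal polynomial of γ. From γ = √139 + √15: γ^2 = 139 + 2√(2085) + 15 = 154 + 2√(2085), so γ^2 - 154 = 2√(2085); squaring, (γ^2 - 154)^2 = 4·2085, i.e. γ^4 - 308γ^2 + 23716 - 8340 = 0, i.e. γ^4 - 308γ^2 + 15376 = 0. So γ is a root of x^4 - 308x^2 + 15376. This polynomial is irreducible over Q: it has no rational root (each ±√139 ± √15 is irrational), and any factorization into two quadratics over Q would force √(2085) ∈ Q (pairing opposite roots) or √139, √15 ∈ Q (other pairings), all impossible. Hence [Q(γ):Q] = 4 = [Q(√139, √15):Q], so Q(γ) = Q(√139, √15).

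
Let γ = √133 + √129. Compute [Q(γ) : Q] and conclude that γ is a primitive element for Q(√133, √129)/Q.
[Q(γ) : Q] = 4 (equivalently, Q(γ) = Q(√133, √129))

Obviously Q(γ) ⊆ Q(√133, √129), and [Q(√133, √129):Q] = 4 (since 133, 129 are distinct squarefree integers > 1 with 17157 not a perfect square). To show equality we compute the minimal polynomial of γ. From γ = √133 + √129: γ^2 = 133 + 2√(17157) + 129 = 262 + 2√(17157), so γ^2 - 262 = 2√(17157); squaring, (γ^2 - 262)^2 = 4·17157, i.e. γ^4 - 524γ^2 + 68644 - 68628 = 0, i.e. γ^4 - 524γ^2 + 16 = 0. So γ is a root of x^4 - 524x^2 + 16. This polynomial is irreducible over Q: it has no rational root (each ±√133 ± √129 is irrational), and any factorization into two quadratics over Q would force √(17157) ∈ Q (pairing opposite roots) or √133, √129 ∈ Q (other pairings), all impossible. Hence [Q(γ):Q] = 4 = [Q(√133, √129):Q], so Q(γ) = Q(√133, √129).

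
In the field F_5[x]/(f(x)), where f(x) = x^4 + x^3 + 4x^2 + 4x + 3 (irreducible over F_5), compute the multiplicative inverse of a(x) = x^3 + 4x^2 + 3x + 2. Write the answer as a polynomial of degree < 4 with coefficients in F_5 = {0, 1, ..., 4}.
a(x)^(-1) ≡ 4x^3 + 3x + 1 (mod f(x))

Since f is irreducible over F_5, F_5[x]/(f) is a field and a(x) ≠ 0 has an inverse. Apply the extended Euclidean algorithm to f(x) and a(x) in F_5[x]: f(x) = (x + 2)·a(x) + (3x^2 + x + 4);  a(x) = (2x + 4)·(3x^2 + x + 4) + (x + 1);  (3x^2 + x + 4) = (3x + 3)·(x + 1) + (1). The last nonzero remainder is the constant 1 = gcd(f, a) in F_5. Back-substituting through the division chain expresses 1 = s(x)·a(x) + t(x)·f(x) with s(x) ≡ 4x^3 + 3x + 1 (mod f), so a(x)^(-1) ≡ s(x) = 4x^3 + 3x + 1 (mod f). Check: (x^3 + 4x^2 + 3x + 2)·(4x^3 + 3x + 1) = 4x^6 + x^5 + x^3 + 3x^2 + 4x + 2 ≡ 1 (mod x^4 + x^3 + 4x^2 + 4x + 3).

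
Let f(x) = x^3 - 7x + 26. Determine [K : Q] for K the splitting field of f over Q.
[K : Q] = 6

By the rational root test, any rational root of the monic integer polynomial f(x) = x^3 - 7x + 26 must be an integer dividing the constant term 26, i.e. one of ±{1, 2, 13, 26}. Evaluating: f(1) = 20, f(-1) = 32, f(2) = 20, f(-2) = 32, f(13) = 2132, f(-13) = -2080, f(26) = 17420, f(-26) = -17368; none is 0, so f has no rational root and is therefore irreducible over Q (a cubic with no linear factor over a field is irreducible). For an irreducible cubic, the Galois group is A_3 or S_3 according as the discriminant disc(f) = -4a^3 - 27b^2 = -4·(-7)^3 - 27·(26)^2 = -16880 is or is not a square in Q. Here disc(f) = -16880 is not a perfect square in Q, so the Galois group of f over Q is not contained in A_3 and must be all of S_3. The splitting field has degree |S_3| = 6 over Q, so [K : Q] = 6.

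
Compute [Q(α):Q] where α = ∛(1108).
[Q(α):Q] = 3

The minimal polynomial of α is x^3 - 1108, irreducible over Q since 1108 is not a perfect cube (so x^3 - 1108 has no rational root). Hence [Q(α):Q] = deg(m_α) = 3.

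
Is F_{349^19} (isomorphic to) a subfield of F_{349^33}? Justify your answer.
No: F_{349^19} is not a subfield of F_{349^33}

F_{p^m} embeds in F_{p^n} iff m | n. Here 19 ∤ 33 (since 33 = 1·19 + 14 with remainder 14 ≠ 0), so F_{349^19} is not a subfield of F_{349^33}. Equivalently: if it were, the tower law would give 19 = [F_{349^19}:F_349] dividing [F_{349^33}:F_349] = 33, contradiction.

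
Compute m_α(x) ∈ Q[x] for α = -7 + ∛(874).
m_α(x) = x^3 + 21x^2 + 147x - 531

Set β = α + 7 = ∛(874), so β^3 = 874. Then (α + 7)^3 - 874 = 0, i.e. α is a root of g(x) = (x + 7)^3 - 874 = x^3 + 21x^2 + 147x - 531. Since g(x) = h(x + 7) where h(x) = x^3 - 874, and h is irreducible over Q (because 874 is not a perfect cube, so h has no rational root, and a monic cubic with no rational root is irreducible), g is also irreducible (irreducibility is preserved under the substitution x → x + 7). Hence m_α(x) = x^3 + 21x^2 + 147x - 531.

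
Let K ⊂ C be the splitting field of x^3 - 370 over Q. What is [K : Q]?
[K : Q] = 6

The roots of x^3 - 370 are ∛370, ω∛370, ω^2∛370 where ω = e^(2πi/3) is a primitive cube root of unity, so K = Q(∛370, ω). Now [Q(∛370):Q] = 3 (since 370 is not a perfect cube, x^3 - 370 is irreducible) and [Q(ω):Q] = 2. Both 2 and 3 divide [K:Q], and [K:Q] ≤ 3·2 = 6, so [K:Q] = 6. (Equivalently: Q(∛370) ⊂ R but ω ∉ R, so [K : Q(∛370)] = 2.)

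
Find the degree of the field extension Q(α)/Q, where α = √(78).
[Q(α):Q] = 2

[Q(α):Q] equals the degree of the minimal polynomial of α. Here α^2 = 78 and x^2 - 78 is irreducible (d = 78 is squarefree, ≠ 1, hence not a square), so deg(m_α) = 2. Thus [Q(α):Q] = 2.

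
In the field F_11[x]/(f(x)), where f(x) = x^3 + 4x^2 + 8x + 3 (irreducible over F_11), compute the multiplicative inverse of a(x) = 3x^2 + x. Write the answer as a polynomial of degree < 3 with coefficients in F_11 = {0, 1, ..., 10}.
a(x)^(-1) ≡ 10x^2 + 6x + 3 (mod f(x))

Since f is irreducible over F_11, F_11[x]/(f) is a field and a(x) ≠ 0 has an inverse. Apply the extended Euclidean algorithm to f(x) and a(x) in F_11[x]: f(x) = (4x)·a(x) + (8x + 3);  a(x) = (10x + 6)·(8x + 3) + (4). The last nonzero remainder is the constant 4 = gcd(f, a) in F_11. Back-substituting through the division chain expresses 4 = s(x)·a(x) + t(x)·f(x) with s(x) ≡ 7x^2 + 2x + 1 (mod f), so (7x^2 + 2x + 1)·a(x) ≡ 4 (mod f). Multiplying by 4^(-1) ≡ 3 in F_11 gives a(x)^(-1) ≡ 3·(7x^2 + 2x + 1) ≡ 10x^2 + 6x + 3 (mod f). Check: (3x^2 + x)·(10x^2 + 6x + 3) = 8x^4 + 6x^3 + 4x^2 + 3x ≡ 1 (mod x^3 + 4x^2 + 8x + 3).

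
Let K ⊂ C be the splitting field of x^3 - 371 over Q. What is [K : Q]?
[K : Q] = 6

The roots of x^3 - 371 are ∛371, ω∛371, ω^2∛371 where ω = e^(2πi/3) is a primitive cube root of unity, so K = Q(∛371, ω). Now [Q(∛371):Q] = 3 (since 371 is not a perfect cube, x^3 - 371 is irreducible) and [Q(ω):Q] = 2. Both 2 and 3 divide [K:Q], and [K:Q] ≤ 3·2 = 6, so [K:Q] = 6. (Equivalently: Q(∛371) ⊂ R but ω ∉ R, so [K : Q(∛371)] = 2.)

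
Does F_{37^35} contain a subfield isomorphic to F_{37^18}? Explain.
No: F_{37^18} is not a subfield of F_{37^35}

F_{p^m} embeds in F_{p^n} iff m | n. Here 18 ∤ 35 (since 35 = 1·18 + 17 with remainder 17 ≠ 0), so F_{37^18} is not a subfield of F_{37^35}. Equivalently: if it were, the tower law would give 18 = [F_{37^18}:F_37] dividing [F_{37^35}:F_37] = 35, contradiction.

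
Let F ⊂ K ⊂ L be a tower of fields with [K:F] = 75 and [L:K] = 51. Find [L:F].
[L:F] = 3825

The tower law says that for any tower of field extensions F ⊂ K ⊂ L with finite degrees, [L:F] = [L:K] · [K:F]. Here this gives [L:F] = 51 · 75 = 3825.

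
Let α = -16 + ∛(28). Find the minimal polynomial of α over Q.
m_α(x) = x^3 + 48x^2 + 768x + 4068

Set β = α + 16 = ∛(28), so β^3 = 28. Then (α + 16)^3 - 28 = 0, i.e. α is a root of g(x) = (x + 16)^3 - 28 = x^3 + 48x^2 + 768x + 4068. Since g(x) = h(x + 16) where h(x) = x^3 - 28, and h is irreducible over Q (because 28 is not a perfect cube, so h has no rational root, and a monic cubic with no rational root is irreducible), g is also irreducible (irreducibility is preserved under the substitution x → x + 16). Hence m_α(x) = x^3 + 48x^2 + 768x + 4068.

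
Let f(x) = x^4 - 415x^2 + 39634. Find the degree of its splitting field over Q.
[K : Q] = 4

Solving the quadratic in x^2: x^2 = (415 ± √(415^2 - 4·39634))/2 = (415 ± √13689)/2 = (415 ± 117)/2, giving x^2 = 149 or x^2 = 266. So f(x) = (x^2 - 149)(x^2 - 266) and the roots of f are ±√149, ±√266. Hence the splitting field is K = Q(√149, √266). Since 149 and 266 are distinct squarefree integers > 1, their product 39634 is not a perfect square, so √266 ∉ Q(√149). By the tower law [K:Q] = [Q(√149,√266):Q(√149)] · [Q(√149):Q] = 2 · 2 = 4.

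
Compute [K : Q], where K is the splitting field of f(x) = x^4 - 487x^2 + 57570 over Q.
[K : Q] = 4

Solving the quadratic in x^2: x^2 = (487 ± √(487^2 - 4·57570))/2 = (487 ± √6889)/2 = (487 ± 83)/2, giving x^2 = 285 or x^2 = 202. So f(x) = (x^2 - 285)(x^2 - 202) and the roots of f are ±√285, ±√202. Hence the splitting field is K = Q(√285, √202). Since 285 and 202 are distinct squarefree integers > 1, their product 57570 is not a perfect square, so √202 ∉ Q(√285). By the tower law [K:Q] = [Q(√285,√202):Q(√285)] · [Q(√285):Q] = 2 · 2 = 4.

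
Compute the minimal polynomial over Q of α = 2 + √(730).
m_α(x) = x^2 - 4x - 726

From α - 2 = √(730), squaring gives (α - 2)^2 = 730, i.e. α^2 - 4α + 4 = 730, so α^2 - 4α - 726 = 0. The discriminant of x^2 - 4x - 726 is (-4)^2 - 4·(-726) = 16 + 2904 = 2920, and 4·(730) is not a perfect square in Q since 730 is squarefree and ≠ 1. Hence x^2 - 4x - 726 is irreducible over Q and is the minimal polynomial of α.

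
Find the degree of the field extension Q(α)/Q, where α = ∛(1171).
[Q(α):Q] = 3

The minimal polynomial of α is x^3 - 1171, irreducible over Q since 1171 is not a perfect cube (so x^3 - 1171 has no rational root). Hence [Q(α):Q] = deg(m_α) = 3.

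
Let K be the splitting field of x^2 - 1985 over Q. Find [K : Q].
[K : Q] = 2

f(x) = x^2 - 1985 factors as (x - √1985)(x + √1985). The splitting field is K = Q(√1985). Since 1985 is squarefree and > 1, it is not a perfect square, so x^2 - 1985 is irreducible over Q and [Q(√1985) : Q] = 2. Hence [K : Q] = 2.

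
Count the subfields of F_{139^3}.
F_{139^3} has 2 subfields

The subfields of F_{p^n} are exactly the fields F_{p^d} for d | n (each is the fixed field of the unique index-d subgroup of Gal(F_{p^n}/F_p) ≅ Z/nZ). The divisors of n = 3 are {1, 3}, giving 2 subfields: F_{139^1}, F_{139^3}.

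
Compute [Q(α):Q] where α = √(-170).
[Q(α):Q] = 2

[Q(α):Q] equals the degree of the minimal polynomial of α. Here α^2 = -170 and x^2 + 170 is irreducible (d = -170 is squarefree, ≠ 1, hence not a square), so deg(m_α) = 2. Thus [Q(α):Q] = 2.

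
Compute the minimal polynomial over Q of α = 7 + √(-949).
m_α(x) = x^2 - 14x + 998

From α - 7 = √(-949), squaring gives (α - 7)^2 = -949, i.e. α^2 - 14α + 49 = -949, so α^2 - 14α + 998 = 0. The discriminant of x^2 - 14x + 998 is (-14)^2 - 4·(998) = 196 - 3992 = -3796, and 4·(-949) is not a perfect square in Q since -949 is squarefree and ≠ 1. Hence x^2 - 14x + 998 is irreducible over Q and is the minimal polynomial of α.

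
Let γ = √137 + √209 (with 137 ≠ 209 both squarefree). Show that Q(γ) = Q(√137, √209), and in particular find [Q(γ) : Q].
[Q(γ) : Q] = 4 (equivalently, Q(γ) = Q(√137, √209))

Obviously Q(γ) ⊆ Q(√137, √209), and [Q(√137, √209):Q] = 4 (since 137, 209 are distinct squarefree integers > 1 with 28633 not a perfect square). To show equality we compute the minimal polynomial of γ. From γ = √137 + √209: γ^2 = 137 + 2√(28633) + 209 = 346 + 2√(28633), so γ^2 - 346 = 2√(28633); squaring, (γ^2 - 346)^2 = 4·28633, i.e. γ^4 - 692γ^2 + 119716 - 114532 = 0, i.e. γ^4 - 692γ^2 + 5184 = 0. So γ is a root of x^4 - 692x^2 + 5184. This polynomial is irreducible over Q: it has no rational root (each ±√137 ± √209 is irrational), and any factorization into two quadratics over Q would force √(28633) ∈ Q (pairing opposite roots) or √137, √209 ∈ Q (other pairings), all impossible. Hence [Q(γ):Q] = 4 = [Q(√137, √209):Q], so Q(γ) = Q(√137, √209).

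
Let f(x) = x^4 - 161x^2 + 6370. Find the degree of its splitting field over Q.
[K : Q] = 4

Solving the quadratic in x^2: x^2 = (161 ± √(161^2 - 4·6370))/2 = (161 ± √441)/2 = (161 ± 21)/2, giving x^2 = 91 or x^2 = 70. So f(x) = (x^2 - 91)(x^2 - 70) and the roots of f are ±√91, ±√70. Hence the splitting field is K = Q(√91, √70). Since 91 and 70 are distinct squarefree integers > 1, their product 6370 is not a perfect square, so √70 ∉ Q(√91). By the tower law [K:Q] = [Q(√91,√70):Q(√91)] · [Q(√91):Q] = 2 · 2 = 4.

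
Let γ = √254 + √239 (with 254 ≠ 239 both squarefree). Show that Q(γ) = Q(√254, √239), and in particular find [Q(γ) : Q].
[Q(γ) : Q] = 4 (equivalently, Q(γ) = Q(√254, √239))

Obviously Q(γ) ⊆ Q(√254, √239), and [Q(√254, √239):Q] = 4 (since 254, 239 are distinct squarefree integers > 1 with 60706 not a perfect square). To show equality we compute the minimal polynomial of γ. From γ = √254 + √239: γ^2 = 254 + 2√(60706) + 239 = 493 + 2√(60706), so γ^2 - 493 = 2√(60706); squaring, (γ^2 - 493)^2 = 4·60706, i.e. γ^4 - 986γ^2 + 243049 - 242824 = 0, i.e. γ^4 - 986γ^2 + 225 = 0. So γ is a root of x^4 - 986x^2 + 225. This polynomial is irreducible over Q: it has no rational root (each ±√254 ± √239 is irrational), and any factorization into two quadratics over Q would force √(60706) ∈ Q (pairing opposite roots) or √254, √239 ∈ Q (other pairings), all impossible. Hence [Q(γ):Q] = 4 = [Q(√254, √239):Q], so Q(γ) = Q(√254, √239).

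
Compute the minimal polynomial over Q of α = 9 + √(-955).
m_α(x) = x^2 - 18x + 1036

From α - 9 = √(-955), squaring gives (α - 9)^2 = -955, i.e. α^2 - 18α + 81 = -955, so α^2 - 18α + 1036 = 0. The discriminant of x^2 - 18x + 1036 is (-18)^2 - 4·(1036) = 324 - 4144 = -3820, and 4·(-955) is not a perfect square in Q since -955 is squarefree and ≠ 1. Hence x^2 - 18x + 1036 is irreducible over Q and is the minimal polynomial of α.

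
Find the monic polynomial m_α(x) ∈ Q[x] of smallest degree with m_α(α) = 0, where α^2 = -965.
m_α(x) = x^2 + 965

α satisfies α^2 + 965 = 0, so x^2 + 965 annihilates α. Since d = -965 is squarefree and ≠ 1, it is not a perfect square in Q, so x^2 + 965 has no rational root and is therefore irreducible over Q (a degree-2 polynomial over a field is irreducible iff it has no root). Hence m_α(x) = x^2 + 965.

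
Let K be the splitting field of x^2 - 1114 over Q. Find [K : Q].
[K : Q] = 2

f(x) = x^2 - 1114 factors as (x - √1114)(x + √1114). The splitting field is K = Q(√1114). Since 1114 is squarefree and > 1, it is not a perfect square, so x^2 - 1114 is irreducible over Q and [Q(√1114) : Q] = 2. Hence [K : Q] = 2.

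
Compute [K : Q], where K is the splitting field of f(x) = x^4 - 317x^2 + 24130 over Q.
[K : Q] = 4

Solving the quadratic in x^2: x^2 = (317 ± √(317^2 - 4·24130))/2 = (317 ± √3969)/2 = (317 ± 63)/2, giving x^2 = 190 or x^2 = 127. So f(x) = (x^2 - 190)(x^2 - 127) and the roots of f are ±√190, ±√127. Hence the splitting field is K = Q(√190, √127). Since 190 and 127 are distinct squarefree integers > 1, their product 24130 is not a perfect square, so √127 ∉ Q(√190). By the tower law [K:Q] = [Q(√190,√127):Q(√190)] · [Q(√190):Q] = 2 · 2 = 4.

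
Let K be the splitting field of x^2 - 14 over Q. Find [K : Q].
[K : Q] = 2

f(x) = x^2 - 14 factors as (x - √14)(x + √14). The splitting field is K = Q(√14). Since 14 is squarefree and > 1, it is not a perfect square, so x^2 - 14 is irreducible over Q and [Q(√14) : Q] = 2. Hence [K : Q] = 2.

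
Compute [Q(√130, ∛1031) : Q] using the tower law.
[Q(√130, ∛1031) : Q] = 6

Let L = Q(√130, ∛1031). Since Q(√130) ⊂ L and [Q(√130):Q] = 2, the tower law gives 2 | [L:Q]. Likewise Q(∛1031) ⊂ L with [Q(∛1031):Q] = 3 (because 1031 is not a perfect cube), so 3 | [L:Q]. As gcd(2,3) = 1, [L:Q] is divisible by 6. Conversely L is generated over Q by √130 and ∛1031, so [L:Q] ≤ 2·3 = 6. Therefore [Q(√130, ∛1031) : Q] = 6.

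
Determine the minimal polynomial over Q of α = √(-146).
m_α(x) = x^2 + 146

α satisfies α^2 + 146 = 0, so x^2 + 146 annihilates α. Since d = -146 is squarefree and ≠ 1, it is not a perfect square in Q, so x^2 + 146 has no rational root and is therefore irreducible over Q (a degree-2 polynomial over a field is irreducible iff it has no root). Hence m_α(x) = x^2 + 146.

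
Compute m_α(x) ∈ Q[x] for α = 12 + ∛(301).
m_α(x) = x^3 - 36x^2 + 432x - 2029

Set β = α - 12 = ∛(301), so β^3 = 301. Then (α - 12)^3 - 301 = 0, i.e. α is a root of g(x) = (x - 12)^3 - 301 = x^3 - 36x^2 + 432x - 2029. Since g(x) = h(x - 12) where h(x) = x^3 - 301, and h is irreducible over Q (because 301 is not a perfect cube, so h has no rational root, and a monic cubic with no rational root is irreducible), g is also irreducible (irreducibility is preserved under the substitution x → x - 12). Hence m_α(x) = x^3 - 36x^2 + 432x - 2029.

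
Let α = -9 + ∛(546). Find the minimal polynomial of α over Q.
m_α(x) = x^3 + 27x^2 + 243x + 183

Set β = α + 9 = ∛(546), so β^3 = 546. Then (α + 9)^3 - 546 = 0, i.e. α is a root of g(x) = (x + 9)^3 - 546 = x^3 + 27x^2 + 243x + 183. Since g(x) = h(x + 9) where h(x) = x^3 - 546, and h is irreducible over Q (because 546 is not a perfect cube, so h has no rational root, and a monic cubic with no rational root is irreducible), g is also irreducible (irreducibility is preserved under the substitution x → x + 9). Hence m_α(x) = x^3 + 27x^2 + 243x + 183.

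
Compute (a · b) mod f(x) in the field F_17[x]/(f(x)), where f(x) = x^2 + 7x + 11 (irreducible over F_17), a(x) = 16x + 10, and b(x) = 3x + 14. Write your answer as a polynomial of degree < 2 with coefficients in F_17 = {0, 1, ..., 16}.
a · b ≡ 3x + 3 (mod f(x))

Multiply in F_17[x]: a(x)·b(x) = (16x + 10)·(3x + 14) = 14x^2 + 16x + 4. This has degree ≥ 2, so divide by f(x) over F_17: 14x^2 + 16x + 4 = (14)·(x^2 + 7x + 11) + (3x + 3). Hence a·b ≡ 3x + 3 (mod f). (F_17[x]/(f) is a field with 17^2 = 289 elements since f is irreducible of degree 2.)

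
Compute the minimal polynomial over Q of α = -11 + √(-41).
m_α(x) = x^2 + 22x + 162

From α + 11 = √(-41), squaring gives (α + 11)^2 = -41, i.e. α^2 + 22α + 121 = -41, so α^2 + 22α + 162 = 0. The discriminant of x^2 + 22x + 162 is (22)^2 - 4·(162) = 484 - 648 = -164, and 4·(-41) is not a perfect square in Q since -41 is squarefree and ≠ 1. Hence x^2 + 22x + 162 is irreducible over Q and is the minimal polynomial of α.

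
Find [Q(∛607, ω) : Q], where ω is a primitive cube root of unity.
[Q(∛607, ω) : Q] = 6

[Q(∛607):Q] = 3 (min poly x^3 - 607, irreducible since 607 is not a perfect cube). [Q(ω):Q] = 2 (min poly x^2 + x + 1). Since Q(∛607) ⊂ R and ω ∉ R, we have ω ∉ Q(∛607), so x^2 + x + 1 remains irreducible over Q(∛607) and [Q(∛607, ω) : Q(∛607)] = 2. By the tower law, [Q(∛607, ω) : Q] = 3 · 2 = 6. (In fact Q(∛607, ω) is the splitting field of x^3 - 607 over Q.)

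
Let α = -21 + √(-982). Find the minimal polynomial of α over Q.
m_α(x) = x^2 + 42x + 1423

From α + 21 = √(-982), squaring gives (α + 21)^2 = -982, i.e. α^2 + 42α + 441 = -982, so α^2 + 42α + 1423 = 0. The discriminant of x^2 + 42x + 1423 is (42)^2 - 4·(1423) = 1764 - 5692 = -3928, and 4·(-982) is not a perfect square in Q since -982 is squarefree and ≠ 1. Hence x^2 + 42x + 1423 is irreducible over Q and is the minimal polynomial of α.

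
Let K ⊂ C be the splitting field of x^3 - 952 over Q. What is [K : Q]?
[K : Q] = 6

The roots of x^3 - 952 are ∛952, ω∛952, ω^2∛952 where ω = e^(2πi/3) is a primitive cube root of unity, so K = Q(∛952, ω). Now [Q(∛952):Q] = 3 (since 952 is not a perfect cube, x^3 - 952 is irreducible) and [Q(ω):Q] = 2. Both 2 and 3 divide [K:Q], and [K:Q] ≤ 3·2 = 6, so [K:Q] = 6. (Equivalently: Q(∛952) ⊂ R but ω ∉ R, so [K : Q(∛952)] = 2.)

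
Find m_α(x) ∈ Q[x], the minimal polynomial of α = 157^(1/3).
m_α(x) = x^3 - 157

α satisfies α^3 = 157, so x^3 - 157 annihilates α. By the rational root test, a rational root p/q (in lowest terms) of x^3 - 157 would satisfy p^3 = 157 q^3, forcing q = 1 and p^3 = 157; but 157 is not a perfect cube, contradiction. A monic cubic over Q with no rational root is irreducible (any nontrivial factorization would include a linear factor). Hence x^3 - 157 is the minimal polynomial of α, and in particular [Q(α):Q] = 3.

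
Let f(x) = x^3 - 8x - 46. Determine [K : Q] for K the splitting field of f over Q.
[K : Q] = 6

By the rational root test, any rational root of the monic integer polynomial f(x) = x^3 - 8x - 46 must be an integer dividing the constant term -46, i.e. one of ±{1, 2, 23, 46}. Evaluating: f(1) = -53, f(-1) = -39, f(2) = -54, f(-2) = -38, f(23) = 11937, f(-23) = -12029, f(46) = 96922, f(-46) = -97014; none is 0, so f has no rational root and is therefore irreducible over Q (a cubic with no linear factor over a field is irreducible). For an irreducible cubic, the Galois group is A_3 or S_3 according as the discriminant disc(f) = -4a^3 - 27b^2 = -4·(-8)^3 - 27·(-46)^2 = -55084 is or is not a square in Q. Here disc(f) = -55084 is not a perfect square in Q, so the Galois group of f over Q is not contained in A_3 and must be all of S_3. The splitting field has degree |S_3| = 6 over Q, so [K : Q] = 6.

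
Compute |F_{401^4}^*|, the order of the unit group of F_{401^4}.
|F_{401^4}^*| = 25856961600

F_{401^4} has 401^4 = 25856961601 elements; its multiplicative group consists of all nonzero elements, so |F_{401^4}^*| = 25856961601 - 1 = 25856961600. (It is cyclic since any finite subgroup of the multiplicative group of a field is cyclic.)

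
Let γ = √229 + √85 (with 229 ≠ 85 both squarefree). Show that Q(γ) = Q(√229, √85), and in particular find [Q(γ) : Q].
[Q(γ) : Q] = 4 (equivalently, Q(γ) = Q(√229, √85))

Obviously Q(γ) ⊆ Q(√229, √85), and [Q(√229, √85):Q] = 4 (since 229, 85 are distinct squarefree integers > 1 with 19465 not a perfect square). To show equality we compute the minimal polynomial of γ. From γ = √229 + √85: γ^2 = 229 + 2√(19465) + 85 = 314 + 2√(19465), so γ^2 - 314 = 2√(19465); squaring, (γ^2 - 314)^2 = 4·19465, i.e. γ^4 - 628γ^2 + 98596 - 77860 = 0, i.e. γ^4 - 628γ^2 + 20736 = 0. So γ is a root of x^4 - 628x^2 + 20736. This polynomial is irreducible over Q: it has no rational root (each ±√229 ± √85 is irrational), and any factorization into two quadratics over Q would force √(19465) ∈ Q (pairing opposite roots) or √229, √85 ∈ Q (other pairings), all impossible. Hence [Q(γ):Q] = 4 = [Q(√229, √85):Q], so Q(γ) = Q(√229, √85).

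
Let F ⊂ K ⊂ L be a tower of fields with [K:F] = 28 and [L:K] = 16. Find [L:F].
[L:F] = 448

The tower law says that for any tower of field extensions F ⊂ K ⊂ L with finite degrees, [L:F] = [L:K] · [K:F]. Here this gives [L:F] = 16 · 28 = 448.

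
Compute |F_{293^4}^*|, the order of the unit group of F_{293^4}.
|F_{293^4}^*| = 7370050800

F_{293^4} has 293^4 = 7370050801 elements; its multiplicative group consists of all nonzero elements, so |F_{293^4}^*| = 7370050801 - 1 = 7370050800. (It is cyclic since any finite subgroup of the multiplicative group of a field is cyclic.)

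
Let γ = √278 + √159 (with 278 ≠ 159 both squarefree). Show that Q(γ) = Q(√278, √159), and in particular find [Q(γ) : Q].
[Q(γ) : Q] = 4 (equivalently, Q(γ) = Q(√278, √159))

Obviously Q(γ) ⊆ Q(√278, √159), and [Q(√278, √159):Q] = 4 (since 278, 159 are distinct squarefree integers > 1 with 44202 not a perfect square). To show equality we compute the minimal polynomial of γ. From γ = √278 + √159: γ^2 = 278 + 2√(44202) + 159 = 437 + 2√(44202), so γ^2 - 437 = 2√(44202); squaring, (γ^2 - 437)^2 = 4·44202, i.e. γ^4 - 874γ^2 + 190969 - 176808 = 0, i.e. γ^4 - 874γ^2 + 14161 = 0. So γ is a root of x^4 - 874x^2 + 14161. This polynomial is irreducible over Q: it has no rational root (each ±√278 ± √159 is irrational), and any factorization into two quadratics over Q would force √(44202) ∈ Q (pairing opposite roots) or √278, √159 ∈ Q (other pairings), all impossible. Hence [Q(γ):Q] = 4 = [Q(√278, √159):Q], so Q(γ) = Q(√278, √159).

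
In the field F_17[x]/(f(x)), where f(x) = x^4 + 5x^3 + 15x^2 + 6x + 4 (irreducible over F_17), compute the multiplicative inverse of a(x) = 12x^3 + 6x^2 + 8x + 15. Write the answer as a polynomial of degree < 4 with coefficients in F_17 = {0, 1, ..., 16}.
a(x)^(-1) ≡ x^3 + x^2 + 15x + 2 (mod f(x))

Since f is irreducible over F_17, F_17[x]/(f) is a field and a(x) ≠ 0 has an inverse. Apply the extended Euclidean algorithm to f(x) and a(x) in F_17[x]: f(x) = (10x + 11)·a(x) + (5x^2 + 6x + 9);  a(x) = (16x + 16)·(5x^2 + 6x + 9) + (6x + 7);  (5x^2 + 6x + 9) = (15x + 9)·(6x + 7) + (14). The last nonzero remainder is the constant 14 = gcd(f, a) in F_17. Back-substituting through the division chain expresses 14 = s(x)·a(x) + t(x)·f(x) with s(x) ≡ 14x^3 + 14x^2 + 6x + 11 (mod f), so (14x^3 + 14x^2 + 6x + 11)·a(x) ≡ 14 (mod f). Multiplying by 14^(-1) ≡ 11 in F_17 gives a(x)^(-1) ≡ 11·(14x^3 + 14x^2 + 6x + 11) ≡ x^3 + x^2 + 15x + 2 (mod f). Check: (12x^3 + 6x^2 + 8x + 15)·(x^3 + x^2 + 15x + 2) = 12x^6 + x^5 + 7x^4 + x^3 + 11x^2 + 3x + 13 ≡ 1 (mod x^4 + 5x^3 + 15x^2 + 6x + 4).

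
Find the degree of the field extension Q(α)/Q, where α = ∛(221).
[Q(α):Q] = 3

The minimal polynomial of α is x^3 - 221, irreducible over Q since 221 is not a perfect cube (so x^3 - 221 has no rational root). Hence [Q(α):Q] = deg(m_α) = 3.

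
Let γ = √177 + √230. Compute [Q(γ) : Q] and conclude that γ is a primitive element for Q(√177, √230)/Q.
[Q(γ) : Q] = 4 (equivalently, Q(γ) = Q(√177, √230))

Obviously Q(γ) ⊆ Q(√177, √230), and [Q(√177, √230):Q] = 4 (since 177, 230 are distinct squarefree integers > 1 with 40710 not a perfect square). To show equality we compute the minimal polynomial of γ. From γ = √177 + √230: γ^2 = 177 + 2√(40710) + 230 = 407 + 2√(40710), so γ^2 - 407 = 2√(40710); squaring, (γ^2 - 407)^2 = 4·40710, i.e. γ^4 - 814γ^2 + 165649 - 162840 = 0, i.e. γ^4 - 814γ^2 + 2809 = 0. So γ is a root of x^4 - 814x^2 + 2809. This polynomial is irreducible over Q: it has no rational root (each ±√177 ± √230 is irrational), and any factorization into two quadratics over Q would force √(40710) ∈ Q (pairing opposite roots) or √177, √230 ∈ Q (other pairings), all impossible. Hence [Q(γ):Q] = 4 = [Q(√177, √230):Q], so Q(γ) = Q(√177, √230).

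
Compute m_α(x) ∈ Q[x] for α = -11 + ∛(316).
m_α(x) = x^3 + 33x^2 + 363x + 1015

Set β = α + 11 = ∛(316), so β^3 = 316. Then (α + 11)^3 - 316 = 0, i.e. α is a root of g(x) = (x + 11)^3 - 316 = x^3 + 33x^2 + 363x + 1015. Since g(x) = h(x + 11) where h(x) = x^3 - 316, and h is irreducible over Q (because 316 is not a perfect cube, so h has no rational root, and a monic cubic with no rational root is irreducible), g is also irreducible (irreducibility is preserved under the substitution x → x + 11). Hence m_α(x) = x^3 + 33x^2 + 363x + 1015.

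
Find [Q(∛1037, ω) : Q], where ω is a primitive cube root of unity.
[Q(∛1037, ω) : Q] = 6

[Q(∛1037):Q] = 3 (min poly x^3 - 1037, irreducible since 1037 is not a perfect cube). [Q(ω):Q] = 2 (min poly x^2 + x + 1). Since Q(∛1037) ⊂ R and ω ∉ R, we have ω ∉ Q(∛1037), so x^2 + x + 1 remains irreducible over Q(∛1037) and [Q(∛1037, ω) : Q(∛1037)] = 2. By the tower law, [Q(∛1037, ω) : Q] = 3 · 2 = 6. (In fact Q(∛1037, ω) is the splitting field of x^3 - 1037 over Q.)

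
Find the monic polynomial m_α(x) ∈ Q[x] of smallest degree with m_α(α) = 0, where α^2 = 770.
m_α(x) = x^2 - 770

α satisfies α^2 - 770 = 0, so x^2 - 770 annihilates α. Since d = 770 is squarefree and ≠ 1, it is not a perfect square in Q, so x^2 - 770 has no rational root and is therefore irreducible over Q (a degree-2 polynomial over a field is irreducible iff it has no root). Hence m_α(x) = x^2 - 770.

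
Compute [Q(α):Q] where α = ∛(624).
[Q(α):Q] = 3

The minimal polynomial of α is x^3 - 624, irreducible over Q since 624 is not a perfect cube (so x^3 - 624 has no rational root). Hence [Q(α):Q] = deg(m_α) = 3.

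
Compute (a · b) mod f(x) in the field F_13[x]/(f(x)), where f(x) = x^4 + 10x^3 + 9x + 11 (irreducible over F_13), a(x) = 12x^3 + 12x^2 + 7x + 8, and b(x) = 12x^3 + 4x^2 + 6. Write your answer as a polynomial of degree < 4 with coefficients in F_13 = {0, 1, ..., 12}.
a · b ≡ 11x^3 + 2x^2 + 11x (mod f(x))

Multiply in F_13[x]: a(x)·b(x) = (12x^3 + 12x^2 + 7x + 8)·(12x^3 + 4x^2 + 6) = x^6 + 10x^5 + 2x^4 + x^3 + 3x + 9. This has degree ≥ 4, so divide by f(x) over F_13: x^6 + 10x^5 + 2x^4 + x^3 + 3x + 9 = (x^2 + 2)·(x^4 + 10x^3 + 9x + 11) + (11x^3 + 2x^2 + 11x). Hence a·b ≡ 11x^3 + 2x^2 + 11x (mod f). (F_13[x]/(f) is a field with 13^4 = 28561 elements since f is irreducible of degree 4.)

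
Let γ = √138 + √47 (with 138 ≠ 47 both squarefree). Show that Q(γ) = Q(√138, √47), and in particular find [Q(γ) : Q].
[Q(γ) : Q] = 4 (equivalently, Q(γ) = Q(√138, √47))

Obviously Q(γ) ⊆ Q(√138, √47), and [Q(√138, √47):Q] = 4 (since 138, 47 are distinct squarefree integers > 1 with 6486 not a perfect square). To show equality we compute the minimal polynomial of γ. From γ = √138 + √47: γ^2 = 138 + 2√(6486) + 47 = 185 + 2√(6486), so γ^2 - 185 = 2√(6486); squaring, (γ^2 - 185)^2 = 4·6486, i.e. γ^4 - 370γ^2 + 34225 - 25944 = 0, i.e. γ^4 - 370γ^2 + 8281 = 0. So γ is a root of x^4 - 370x^2 + 8281. This polynomial is irreducible over Q: it has no rational root (each ±√138 ± √47 is irrational), and any factorization into two quadratics over Q would force √(6486) ∈ Q (pairing opposite roots) or √138, √47 ∈ Q (other pairings), all impossible. Hence [Q(γ):Q] = 4 = [Q(√138, √47):Q], so Q(γ) = Q(√138, √47).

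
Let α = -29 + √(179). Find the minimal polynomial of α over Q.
m_α(x) = x^2 + 58x + 662

From α + 29 = √(179), squaring gives (α + 29)^2 = 179, i.e. α^2 + 58α + 841 = 179, so α^2 + 58α + 662 = 0. The discriminant of x^2 + 58x + 662 is (58)^2 - 4·(662) = 3364 - 2648 = 716, and 4·(179) is not a perfect square in Q since 179 is squarefree and ≠ 1. Hence x^2 + 58x + 662 is irreducible over Q and is the minimal polynomial of α.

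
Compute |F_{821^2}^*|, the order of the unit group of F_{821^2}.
|F_{821^2}^*| = 674040

F_{821^2} has 821^2 = 674041 elements; its multiplicative group consists of all nonzero elements, so |F_{821^2}^*| = 674041 - 1 = 674040. (It is cyclic since any finite subgroup of the multiplicative group of a field is cyclic.)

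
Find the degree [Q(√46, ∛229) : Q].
[Q(√46, ∛229) : Q] = 6

Let L = Q(√46, ∛229). Since Q(√46) ⊂ L and [Q(√46):Q] = 2, the tower law gives 2 | [L:Q]. Likewise Q(∛229) ⊂ L with [Q(∛229):Q] = 3 (because 229 is not a perfect cube), so 3 | [L:Q]. As gcd(2,3) = 1, [L:Q] is divisible by 6. Conversely L is generated over Q by √46 and ∛229, so [L:Q] ≤ 2·3 = 6. Therefore [Q(√46, ∛229) : Q] = 6.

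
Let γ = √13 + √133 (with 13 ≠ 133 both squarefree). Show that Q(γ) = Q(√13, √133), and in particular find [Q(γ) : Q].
[Q(γ) : Q] = 4 (equivalently, Q(γ) = Q(√13, √133))

Obviously Q(γ) ⊆ Q(√13, √133), and [Q(√13, √133):Q] = 4 (since 13, 133 are distinct squarefree integers > 1 with 1729 not a perfect square). To show equality we compute the minimal polynomial of γ. From γ = √13 + √133: γ^2 = 13 + 2√(1729) + 133 = 146 + 2√(1729), so γ^2 - 146 = 2√(1729); squaring, (γ^2 - 146)^2 = 4·1729, i.e. γ^4 - 292γ^2 + 21316 - 6916 = 0, i.e. γ^4 - 292γ^2 + 14400 = 0. So γ is a root of x^4 - 292x^2 + 14400. This polynomial is irreducible over Q: it has no rational root (each ±√13 ± √133 is irrational), and any factorization into two quadratics over Q would force √(1729) ∈ Q (pairing opposite roots) or √13, √133 ∈ Q (other pairings), all impossible. Hence [Q(γ):Q] = 4 = [Q(√13, √133):Q], so Q(γ) = Q(√13, √133).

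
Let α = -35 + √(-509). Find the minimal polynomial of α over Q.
m_α(x) = x^2 + 70x + 1734

From α + 35 = √(-509), squaring gives (α + 35)^2 = -509, i.e. α^2 + 70α + 1225 = -509, so α^2 + 70α + 1734 = 0. The discriminant of x^2 + 70x + 1734 is (70)^2 - 4·(1734) = 4900 - 6936 = -2036, and 4·(-509) is not a perfect square in Q since -509 is squarefree and ≠ 1. Hence x^2 + 70x + 1734 is irreducible over Q and is the minimal polynomial of α.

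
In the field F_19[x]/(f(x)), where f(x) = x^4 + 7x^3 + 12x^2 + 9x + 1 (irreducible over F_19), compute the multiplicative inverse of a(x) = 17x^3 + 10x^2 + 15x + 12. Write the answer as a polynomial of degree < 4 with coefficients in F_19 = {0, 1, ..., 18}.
a(x)^(-1) ≡ 3x^3 + 4x^2 + 17x + 11 (mod f(x))

Since f is irreducible over F_19, F_19[x]/(f) is a field and a(x) ≠ 0 has an inverse. Apply the extended Euclidean algorithm to f(x) and a(x) in F_19[x]: f(x) = (9x + 13)·a(x) + (13x^2 + 10x + 16);  a(x) = (13x + 1)·(13x^2 + 10x + 16) + (6x + 15);  (13x^2 + 10x + 16) = (18x + 1)·(6x + 15) + (1). The last nonzero remainder is the constant 1 = gcd(f, a) in F_19. Back-substituting through the division chain expresses 1 = s(x)·a(x) + t(x)·f(x) with s(x) ≡ 3x^3 + 4x^2 + 17x + 11 (mod f), so a(x)^(-1) ≡ s(x) = 3x^3 + 4x^2 + 17x + 11 (mod f). Check: (17x^3 + 10x^2 + 15x + 12)·(3x^3 + 4x^2 + 17x + 11) = 13x^6 + 3x^5 + 13x^4 + 16x^3 + 14x^2 + 8x + 18 ≡ 1 (mod x^4 + 7x^3 + 12x^2 + 9x + 1).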